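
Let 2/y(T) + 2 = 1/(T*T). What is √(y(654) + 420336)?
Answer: 6*√8544035070954014/855431 ≈ 648.33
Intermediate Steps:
y(T) = 2/(-2 + T⁻²) (y(T) = 2/(-2 + 1/(T*T)) = 2/(-2 + T⁻²))
√(y(654) + 420336) = √(-2*654²/(-1 + 2*654²) + 420336) = √(-2*427716/(-1 + 2*427716) + 420336) = √(-2*427716/(-1 + 855432) + 420336) = √(-2*427716/855431 + 420336) = √(-2*427716*1/855431 + 420336) = √(-855432/855431 + 420336) = √(359567589384/855431) = 6*√8544035070954014/855431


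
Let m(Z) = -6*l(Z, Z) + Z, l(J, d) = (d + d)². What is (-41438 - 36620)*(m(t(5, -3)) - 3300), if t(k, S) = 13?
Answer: 573179894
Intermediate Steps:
l(J, d) = 4*d² (l(J, d) = (2*d)² = 4*d²)
m(Z) = Z - 24*Z² (m(Z) = -24*Z² + Z = Z - 24*Z²)
(-41438 - 36620)*(m(t(5, -3)) - 3300) = (-41438 - 36620)*(13*(1 - 24*13) - 3300) = -78058*(13*(1 - 312) - 3300) = -78058*(13*(-311) - 3300) = -78058*(-4043 - 3300) = -78058*(-7343) = 573179894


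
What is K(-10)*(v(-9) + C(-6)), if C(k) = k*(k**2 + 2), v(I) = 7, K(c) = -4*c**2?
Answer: 88400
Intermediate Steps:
C(k) = k*(2 + k**2)
K(-10)*(v(-9) + C(-6)) = (-4*(-10)**2)*(7 - 6*(2 + (-6)**2)) = (-4*100)*(7 - 6*(2 + 36)) = -400*(7 - 6*38) = -400*(7 - 228) = -400*(-221) = 88400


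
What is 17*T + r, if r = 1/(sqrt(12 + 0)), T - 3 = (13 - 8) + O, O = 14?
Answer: 374 + sqrt(3)/6 ≈ 374.29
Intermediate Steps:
T = 22 (T = 3 + ((13 - 8) + 14) = 3 + (5 + 14) = 3 + 19 = 22)
r = sqrt(3)/6 (r = 1/(sqrt(12)) = 1/(2*sqrt(3)) = sqrt(3)/6 ≈ 0.28868)
17*T + r = 17*22 + sqrt(3)/6 = 374 + sqrt(3)/6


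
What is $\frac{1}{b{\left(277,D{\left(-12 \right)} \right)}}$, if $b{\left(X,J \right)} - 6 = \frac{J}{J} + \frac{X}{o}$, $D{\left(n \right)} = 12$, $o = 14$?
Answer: $\frac{14}{375} \approx 0.037333$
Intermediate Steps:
$b{\left(X,J \right)} = 7 + \frac{X}{14}$ ($b{\left(X,J \right)} = 6 + \left(\frac{J}{J} + \frac{X}{14}\right) = 6 + \left(1 + X \frac{1}{14}\right) = 6 + \left(1 + \frac{X}{14}\right) = 7 + \frac{X}{14}$)
$\frac{1}{b{\left(277,D{\left(-12 \right)} \right)}} = \frac{1}{7 + \frac{1}{14} \cdot 277} = \frac{1}{7 + \frac{277}{14}} = \frac{1}{\frac{375}{14}} = \frac{14}{375}$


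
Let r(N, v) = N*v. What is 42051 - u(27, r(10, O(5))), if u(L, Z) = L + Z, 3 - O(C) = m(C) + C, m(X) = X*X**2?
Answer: 43294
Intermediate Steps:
m(X) = X**3
O(C) = 3 - C - C**3 (O(C) = 3 - (C**3 + C) = 3 - (C + C**3) = 3 + (-C - C**3) = 3 - C - C**3)
42051 - u(27, r(10, O(5))) = 42051 - (27 + 10*(3 - 1*5 - 1*5**3)) = 42051 - (27 + 10*(3 - 5 - 1*125)) = 42051 - (27 + 10*(3 - 5 - 125)) = 42051 - (27 + 10*(-127)) = 42051 - (27 - 1270) = 42051 - 1*(-1243) = 42051 + 1243 = 43294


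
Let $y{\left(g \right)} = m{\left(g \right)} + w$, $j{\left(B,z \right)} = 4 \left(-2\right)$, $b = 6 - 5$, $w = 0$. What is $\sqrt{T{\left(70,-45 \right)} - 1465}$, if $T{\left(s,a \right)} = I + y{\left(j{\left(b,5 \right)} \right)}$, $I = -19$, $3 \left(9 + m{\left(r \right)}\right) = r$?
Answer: $\frac{i \sqrt{13461}}{3} \approx 38.674 i$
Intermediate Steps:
$m{\left(r \right)} = -9 + \frac{r}{3}$
$b = 1$ ($b = 6 - 5 = 1$)
$j{\left(B,z \right)} = -8$
$y{\left(g \right)} = -9 + \frac{g}{3}$ ($y{\left(g \right)} = \left(-9 + \frac{g}{3}\right) + 0 = -9 + \frac{g}{3}$)
$T{\left(s,a \right)} = - \frac{92}{3}$ ($T{\left(s,a \right)} = -19 + \left(-9 + \frac{1}{3} \left(-8\right)\right) = -19 - \frac{35}{3} = - \frac{92}{3}$)
$\sqrt{T{\left(70,-45 \right)} - 1465} = \sqrt{- \frac{92}{3} - 1465} = \sqrt{- \frac{4487}{3}} = \frac{i \sqrt{13461}}{3}$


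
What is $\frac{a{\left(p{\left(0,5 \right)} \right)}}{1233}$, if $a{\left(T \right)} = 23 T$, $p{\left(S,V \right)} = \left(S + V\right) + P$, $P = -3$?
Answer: $\frac{46}{1233} \approx 0.037307$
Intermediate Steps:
$p{\left(S,V \right)} = -3 + S + V$ ($p{\left(S,V \right)} = \left(S + V\right) - 3 = -3 + S + V$)
$\frac{a{\left(p{\left(0,5 \right)} \right)}}{1233} = \frac{23 \left(-3 + 0 + 5\right)}{1233} = 23 \cdot 2 \cdot \frac{1}{1233} = 46 \cdot \frac{1}{1233} = \frac{46}{1233}$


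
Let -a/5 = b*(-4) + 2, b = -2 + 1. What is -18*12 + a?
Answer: -246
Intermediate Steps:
b = -1
a = -30 (a = -5*(-1*(-4) + 2) = -5*(4 + 2) = -5*6 = -30)
-18*12 + a = -18*12 - 30 = -216 - 30 = -246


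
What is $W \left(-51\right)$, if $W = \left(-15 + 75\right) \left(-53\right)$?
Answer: $162180$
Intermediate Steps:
$W = -3180$ ($W = 60 \left(-53\right) = -3180$)
$W \left(-51\right) = \left(-3180\right) \left(-51\right) = 162180$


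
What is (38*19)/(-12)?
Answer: -361/6 ≈ -60.167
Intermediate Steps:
(38*19)/(-12) = -1/12*722 = -361/6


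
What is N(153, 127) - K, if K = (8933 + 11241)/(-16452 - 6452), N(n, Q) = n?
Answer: 251749/1636 ≈ 153.88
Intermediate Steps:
K = -1441/1636 (K = 20174/(-22904) = 20174*(-1/22904) = -1441/1636 ≈ -0.88081)
N(153, 127) - K = 153 - 1*(-1441/1636) = 153 + 1441/1636 = 251749/1636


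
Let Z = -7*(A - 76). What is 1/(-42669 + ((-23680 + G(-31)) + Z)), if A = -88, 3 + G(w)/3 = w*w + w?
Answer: -1/62420 ≈ -1.6020e-5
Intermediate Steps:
G(w) = -9 + 3*w + 3*w² (G(w) = -9 + 3*(w*w + w) = -9 + 3*(w² + w) = -9 + 3*(w + w²) = -9 + (3*w + 3*w²) = -9 + 3*w + 3*w²)
Z = 1148 (Z = -7*(-88 - 76) = -7*(-164) = 1148)
1/(-42669 + ((-23680 + G(-31)) + Z)) = 1/(-42669 + ((-23680 + (-9 + 3*(-31) + 3*(-31)²)) + 1148)) = 1/(-42669 + ((-23680 + (-9 - 93 + 3*961)) + 1148)) = 1/(-42669 + ((-23680 + (-9 - 93 + 2883)) + 1148)) = 1/(-42669 + ((-23680 + 2781) + 1148)) = 1/(-42669 + (-20899 + 1148)) = 1/(-42669 - 19751) = 1/(-62420) = -1/62420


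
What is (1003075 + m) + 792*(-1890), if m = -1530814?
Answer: -2024619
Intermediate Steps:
(1003075 + m) + 792*(-1890) = (1003075 - 1530814) + 792*(-1890) = -527739 - 1496880 = -2024619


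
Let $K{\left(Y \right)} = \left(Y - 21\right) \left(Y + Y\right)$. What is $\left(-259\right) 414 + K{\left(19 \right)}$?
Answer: $-107302$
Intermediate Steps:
$K{\left(Y \right)} = 2 Y \left(-21 + Y\right)$ ($K{\left(Y \right)} = \left(-21 + Y\right) 2 Y = 2 Y \left(-21 + Y\right)$)
$\left(-259\right) 414 + K{\left(19 \right)} = \left(-259\right) 414 + 2 \cdot 19 \left(-21 + 19\right) = -107226 + 2 \cdot 19 \left(-2\right) = -107226 - 76 = -107302$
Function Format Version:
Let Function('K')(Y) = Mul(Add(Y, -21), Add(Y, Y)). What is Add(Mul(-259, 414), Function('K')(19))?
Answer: -107302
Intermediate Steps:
Function('K')(Y) = Mul(2, Y, Add(-21, Y)) (Function('K')(Y) = Mul(Add(-21, Y), Mul(2, Y)) = Mul(2, Y, Add(-21, Y)))
Add(Mul(-259, 414), Function('K')(19)) = Add(Mul(-259, 414), Mul(2, 19, Add(-21, 19))) = Add(-107226, Mul(2, 19, -2)) = Add(-107226, -76) = -107302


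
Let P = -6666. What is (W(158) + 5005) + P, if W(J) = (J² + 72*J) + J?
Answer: 34837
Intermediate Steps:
W(J) = J² + 73*J
(W(158) + 5005) + P = (158*(73 + 158) + 5005) - 6666 = (158*231 + 5005) - 6666 = (36498 + 5005) - 6666 = 41503 - 6666 = 34837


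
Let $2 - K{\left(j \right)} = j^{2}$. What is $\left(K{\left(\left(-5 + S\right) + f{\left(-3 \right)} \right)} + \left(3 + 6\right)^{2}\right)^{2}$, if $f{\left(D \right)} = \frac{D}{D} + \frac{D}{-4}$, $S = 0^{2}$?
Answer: $\frac{1343281}{256} \approx 5247.2$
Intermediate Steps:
$S = 0$
$f{\left(D \right)} = 1 - \frac{D}{4}$ ($f{\left(D \right)} = 1 + D \left(- \frac{1}{4}\right) = 1 - \frac{D}{4}$)
$K{\left(j \right)} = 2 - j^{2}$
$\left(K{\left(\left(-5 + S\right) + f{\left(-3 \right)} \right)} + \left(3 + 6\right)^{2}\right)^{2} = \left(\left(2 - \left(\left(-5 + 0\right) + \left(1 - - \frac{3}{4}\right)\right)^{2}\right) + \left(3 + 6\right)^{2}\right)^{2} = \left(\left(2 - \left(-5 + \left(1 + \frac{3}{4}\right)\right)^{2}\right) + 9^{2}\right)^{2} = \left(\left(2 - \left(-5 + \frac{7}{4}\right)^{2}\right) + 81\right)^{2} = \left(\left(2 - \left(- \frac{13}{4}\right)^{2}\right) + 81\right)^{2} = \left(\left(2 - \frac{169}{16}\right) + 81\right)^{2} = \left(- \frac{137}{16} + 81\right)^{2} = \left(\frac{1159}{16}\right)^{2} = \frac{1343281}{256}$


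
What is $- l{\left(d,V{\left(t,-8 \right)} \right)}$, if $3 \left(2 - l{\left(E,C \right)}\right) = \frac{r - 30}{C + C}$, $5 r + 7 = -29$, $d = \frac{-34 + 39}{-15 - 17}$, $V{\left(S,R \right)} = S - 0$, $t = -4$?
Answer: $- \frac{9}{20} \approx -0.45$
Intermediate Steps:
$V{\left(S,R \right)} = S$ ($V{\left(S,R \right)} = S + 0 = S$)
$d = - \frac{5}{32}$ ($d = \frac{5}{-32} = 5 \left(- \frac{1}{32}\right) = - \frac{5}{32} \approx -0.15625$)
$r = - \frac{36}{5}$ ($r = - \frac{7}{5} + \frac{1}{5} \left(-29\right) = - \frac{7}{5} - \frac{29}{5} = - \frac{36}{5} \approx -7.2$)
$l{\left(E,C \right)} = 2 + \frac{31}{5 C}$ ($l{\left(E,C \right)} = 2 - \frac{\left(- \frac{36}{5} - 30\right) \frac{1}{C + C}}{3} = 2 - \frac{\left(- \frac{186}{5}\right) \frac{1}{2 C}}{3} = 2 - \frac{\left(- \frac{93}{5}\right) \frac{1}{C}}{3} = 2 + \frac{31}{5 C}$)
$- l{\left(d,V{\left(t,-8 \right)} \right)} = - (2 + \frac{31}{5 \left(-4\right)}) = - (2 + \frac{31}{5} \left(- \frac{1}{4}\right)) = - (2 - \frac{31}{20}) = \left(-1\right) \frac{9}{20} = - \frac{9}{20}$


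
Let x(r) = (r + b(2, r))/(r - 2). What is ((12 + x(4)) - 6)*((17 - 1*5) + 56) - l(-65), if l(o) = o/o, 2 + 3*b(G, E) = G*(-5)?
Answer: 407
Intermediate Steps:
b(G, E) = -⅔ - 5*G/3 (b(G, E) = -⅔ + (G*(-5))/3 = -⅔ + (-5*G)/3 = -⅔ - 5*G/3)
x(r) = (-4 + r)/(-2 + r) (x(r) = (r + (-⅔ - 5/3*2))/(r - 2) = (r + (-⅔ - 10/3))/(-2 + r) = (r - 4)/(-2 + r) = (-4 + r)/(-2 + r))
l(o) = 1
((12 + x(4)) - 6)*((17 - 1*5) + 56) - l(-65) = ((12 + (-4 + 4)/(-2 + 4)) - 6)*((17 - 1*5) + 56) - 1*1 = ((12 + 0/2) - 6)*((17 - 5) + 56) - 1 = ((12 + (½)*0) - 6)*(12 + 56) - 1 = ((12 + 0) - 6)*68 - 1 = (12 - 6)*68 - 1 = 6*68 - 1 = 408 - 1 = 407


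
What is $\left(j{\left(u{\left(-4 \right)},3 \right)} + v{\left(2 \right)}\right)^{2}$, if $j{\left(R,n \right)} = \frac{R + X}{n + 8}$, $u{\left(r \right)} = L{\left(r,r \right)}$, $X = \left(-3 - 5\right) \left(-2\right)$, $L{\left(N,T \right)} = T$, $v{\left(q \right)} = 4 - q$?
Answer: $\frac{1156}{121} \approx 9.5537$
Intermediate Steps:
$X = 16$ ($X = \left(-8\right) \left(-2\right) = 16$)
$u{\left(r \right)} = r$
$j{\left(R,n \right)} = \frac{16 + R}{8 + n}$ ($j{\left(R,n \right)} = \frac{R + 16}{n + 8} = \frac{16 + R}{8 + n}$)
$\left(j{\left(u{\left(-4 \right)},3 \right)} + v{\left(2 \right)}\right)^{2} = \left(\frac{16 - 4}{8 + 3} + \left(4 - 2\right)\right)^{2} = \left(\frac{1}{11} \cdot 12 + \left(4 - 2\right)\right)^{2} = \left(\frac{1}{11} \cdot 12 + 2\right)^{2} = \left(\frac{12}{11} + 2\right)^{2} = \left(\frac{34}{11}\right)^{2} = \frac{1156}{121}$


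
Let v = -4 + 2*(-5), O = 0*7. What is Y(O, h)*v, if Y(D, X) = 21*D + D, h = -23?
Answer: 0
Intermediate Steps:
O = 0
v = -14 (v = -4 - 10 = -14)
Y(D, X) = 22*D
Y(O, h)*v = (22*0)*(-14) = 0*(-14) = 0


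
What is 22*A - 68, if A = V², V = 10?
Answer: 2132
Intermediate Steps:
A = 100 (A = 10² = 100)
22*A - 68 = 22*100 - 68 = 2200 - 68 = 2132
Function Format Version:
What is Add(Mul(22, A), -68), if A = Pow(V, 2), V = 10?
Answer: 2132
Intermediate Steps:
A = 100 (A = Pow(10, 2) = 100)
Add(Mul(22, A), -68) = Add(Mul(22, 100), -68) = Add(2200, -68) = 2132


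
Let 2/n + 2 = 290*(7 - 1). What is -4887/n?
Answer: -4246803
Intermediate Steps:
n = 1/869 (n = 2/(-2 + 290*(7 - 1)) = 2/(-2 + 290*6) = 2/(-2 + 1740) = 2/1738 = 2*(1/1738) = 1/869 ≈ 0.0011507)
-4887/n = -4887/1/869 = -4887*869 = -4246803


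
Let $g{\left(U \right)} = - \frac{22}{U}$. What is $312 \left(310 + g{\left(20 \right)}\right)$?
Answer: $\frac{481884}{5} \approx 96377.0$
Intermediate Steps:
$312 \left(310 + g{\left(20 \right)}\right) = 312 \left(310 - \frac{22}{20}\right) = 312 \left(310 - \frac{11}{10}\right) = 312 \cdot \frac{3089}{10} = \frac{481884}{5}$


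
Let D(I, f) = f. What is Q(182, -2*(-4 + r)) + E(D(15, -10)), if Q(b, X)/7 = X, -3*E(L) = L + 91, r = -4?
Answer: 85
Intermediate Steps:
E(L) = -91/3 - L/3 (E(L) = -(L + 91)/3 = -(91 + L)/3 = -91/3 - L/3)
Q(b, X) = 7*X
Q(182, -2*(-4 + r)) + E(D(15, -10)) = 7*(-2*(-4 - 4)) + (-91/3 - ⅓*(-10)) = 7*(-2*(-8)) + (-91/3 + 10/3) = 7*16 - 27 = 112 - 27 = 85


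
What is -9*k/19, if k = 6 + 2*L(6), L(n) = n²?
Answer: -702/19 ≈ -36.947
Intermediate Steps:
k = 78 (k = 6 + 2*6² = 6 + 2*36 = 6 + 72 = 78)
-9*k/19 = -702/19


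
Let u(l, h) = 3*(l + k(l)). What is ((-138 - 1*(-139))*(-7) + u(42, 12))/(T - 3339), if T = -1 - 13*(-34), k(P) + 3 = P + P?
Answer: -181/1449 ≈ -0.12491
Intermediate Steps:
k(P) = -3 + 2*P (k(P) = -3 + (P + P) = -3 + 2*P)
T = 441 (T = -1 + 442 = 441)
u(l, h) = -9 + 9*l (u(l, h) = 3*(l + (-3 + 2*l)) = 3*(-3 + 3*l) = -9 + 9*l)
((-138 - 1*(-139))*(-7) + u(42, 12))/(T - 3339) = ((-138 - 1*(-139))*(-7) + (-9 + 9*42))/(441 - 3339) = ((-138 + 139)*(-7) + (-9 + 378))/(-2898) = (1*(-7) + 369)*(-1/2898) = (-7 + 369)*(-1/2898) = 362*(-1/2898) = -181/1449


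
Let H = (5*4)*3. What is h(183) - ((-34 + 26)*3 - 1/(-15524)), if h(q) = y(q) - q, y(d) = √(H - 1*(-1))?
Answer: -2468317/15524 + √61 ≈ -151.19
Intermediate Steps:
H = 60 (H = 20*3 = 60)
y(d) = √61 (y(d) = √(60 - 1*(-1)) = √(60 + 1) = √61)
h(q) = √61 - q
h(183) - ((-34 + 26)*3 - 1/(-15524)) = (√61 - 1*183) - ((-34 + 26)*3 - 1/(-15524)) = (√61 - 183) - (-8*3 - 1*(-1/15524)) = (-183 + √61) - (-24 + 1/15524) = (-183 + √61) - 1*(-372575/15524) = (-183 + √61) + 372575/15524 = -2468317/15524 + √61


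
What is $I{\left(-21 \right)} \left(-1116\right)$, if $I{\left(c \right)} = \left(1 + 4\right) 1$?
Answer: $-5580$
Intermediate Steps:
$I{\left(c \right)} = 5$ ($I{\left(c \right)} = 5 \cdot 1 = 5$)
$I{\left(-21 \right)} \left(-1116\right) = 5 \left(-1116\right) = -5580$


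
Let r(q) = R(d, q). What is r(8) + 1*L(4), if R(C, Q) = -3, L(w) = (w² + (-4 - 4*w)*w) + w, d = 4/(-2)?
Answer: -63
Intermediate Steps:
d = -2 (d = 4*(-½) = -2)
L(w) = w + w² + w*(-4 - 4*w) (L(w) = (w² + w*(-4 - 4*w)) + w = w + w² + w*(-4 - 4*w))
r(q) = -3
r(8) + 1*L(4) = -3 + 1*(-3*4*(1 + 4)) = -3 + 1*(-3*4*5) = -3 + 1*(-60) = -3 - 60 = -63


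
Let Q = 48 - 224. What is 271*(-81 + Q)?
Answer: -69647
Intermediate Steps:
Q = -176
271*(-81 + Q) = 271*(-81 - 176) = 271*(-257) = -69647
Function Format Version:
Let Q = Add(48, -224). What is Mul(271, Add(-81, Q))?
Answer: -69647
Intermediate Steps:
Q = -176
Mul(271, Add(-81, Q)) = Mul(271, Add(-81, -176)) = Mul(271, -257) = -69647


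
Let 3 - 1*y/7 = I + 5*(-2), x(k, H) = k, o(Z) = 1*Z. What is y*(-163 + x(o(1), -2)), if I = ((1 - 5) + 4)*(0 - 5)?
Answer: -14742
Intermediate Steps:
o(Z) = Z
I = 0 (I = (-4 + 4)*(-5) = 0*(-5) = 0)
y = 91 (y = 21 - 7*(0 + 5*(-2)) = 21 - 7*(0 - 10) = 21 - 7*(-10) = 21 + 70 = 91)
y*(-163 + x(o(1), -2)) = 91*(-163 + 1) = 91*(-162) = -14742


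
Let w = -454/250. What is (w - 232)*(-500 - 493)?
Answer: 29022411/125 ≈ 2.3218e+5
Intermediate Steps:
w = -227/125 (w = -454*1/250 = -227/125 ≈ -1.8160)
(w - 232)*(-500 - 493) = (-227/125 - 232)*(-500 - 493) = -29227/125*(-993) = 29022411/125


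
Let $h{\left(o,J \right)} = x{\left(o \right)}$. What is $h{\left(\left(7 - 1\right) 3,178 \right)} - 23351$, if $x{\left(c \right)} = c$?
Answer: $-23333$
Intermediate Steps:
$h{\left(o,J \right)} = o$
$h{\left(\left(7 - 1\right) 3,178 \right)} - 23351 = \left(7 - 1\right) 3 - 23351 = 6 \cdot 3 - 23351 = 18 - 23351 = -23333$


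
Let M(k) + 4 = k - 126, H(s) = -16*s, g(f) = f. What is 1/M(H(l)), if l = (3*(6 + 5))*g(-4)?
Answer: 1/1982 ≈ 0.00050454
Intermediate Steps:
l = -132 (l = (3*(6 + 5))*(-4) = (3*11)*(-4) = 33*(-4) = -132)
M(k) = -130 + k (M(k) = -4 + (k - 126) = -4 + (-126 + k) = -130 + k)
1/M(H(l)) = 1/(-130 - 16*(-132)) = 1/(-130 + 2112) = 1/1982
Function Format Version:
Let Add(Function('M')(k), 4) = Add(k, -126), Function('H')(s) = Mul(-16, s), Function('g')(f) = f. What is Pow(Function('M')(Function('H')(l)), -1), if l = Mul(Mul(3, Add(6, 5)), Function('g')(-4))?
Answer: Rational(1, 1982) ≈ 0.00050454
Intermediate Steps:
l = -132 (l = Mul(Mul(3, Add(6, 5)), -4) = Mul(Mul(3, 11), -4) = Mul(33, -4) = -132)
Function('M')(k) = Add(-130, k) (Function('M')(k) = Add(-4, Add(k, -126)) = Add(-4, Add(-126, k)) = Add(-130, k))
Pow(Function('M')(Function('H')(l)), -1) = Pow(Add(-130, Mul(-16, -132)), -1) = Pow(Add(-130, 2112), -1) = Pow(1982, -1) = Rational(1, 1982)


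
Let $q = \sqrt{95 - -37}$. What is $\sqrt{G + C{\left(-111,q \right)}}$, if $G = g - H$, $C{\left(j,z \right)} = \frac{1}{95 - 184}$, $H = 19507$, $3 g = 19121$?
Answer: $\frac{i \sqrt{936263001}}{267} \approx 114.6 i$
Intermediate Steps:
$g = \frac{19121}{3}$ ($g = \frac{1}{3} \cdot 19121 = \frac{19121}{3} \approx 6373.7$)
$q = 2 \sqrt{33}$ ($q = \sqrt{95 + \left(-15 + 52\right)} = \sqrt{95 + 37} = \sqrt{132} = 2 \sqrt{33} \approx 11.489$)
$C{\left(j,z \right)} = - \frac{1}{89}$ ($C{\left(j,z \right)} = \frac{1}{-89} = - \frac{1}{89}$)
$G = - \frac{39400}{3}$ ($G = \frac{19121}{3} - 19507 = - \frac{39400}{3} \approx -13133.0$)
$\sqrt{G + C{\left(-111,q \right)}} = \sqrt{- \frac{39400}{3} - \frac{1}{89}} = \sqrt{- \frac{3506603}{267}} = \frac{i \sqrt{936263001}}{267}$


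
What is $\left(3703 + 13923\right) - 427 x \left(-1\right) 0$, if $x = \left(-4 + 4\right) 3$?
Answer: $17626$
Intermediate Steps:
$x = 0$ ($x = 0 \cdot 3 = 0$)
$\left(3703 + 13923\right) - 427 x \left(-1\right) 0 = \left(3703 + 13923\right) - 427 \cdot 0 \left(-1\right) 0 = 17626 - 427 \cdot 0 \cdot 0 = 17626 - 0 = 17626 + 0 = 17626$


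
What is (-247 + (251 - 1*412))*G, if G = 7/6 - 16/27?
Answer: -2108/9 ≈ -234.22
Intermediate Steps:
G = 31/54 (G = 7*(⅙) - 16*1/27 = 7/6 - 16/27 = 31/54 ≈ 0.57407)
(-247 + (251 - 1*412))*G = (-247 + (251 - 1*412))*(31/54) = (-247 + (251 - 412))*(31/54) = (-247 - 161)*(31/54) = -408*31/54 = -2108/9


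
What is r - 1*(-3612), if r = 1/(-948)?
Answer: 3424175/948 ≈ 3612.0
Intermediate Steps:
r = -1/948 ≈ -0.0010549
r - 1*(-3612) = -1/948 - 1*(-3612) = -1/948 + 3612 = 3424175/948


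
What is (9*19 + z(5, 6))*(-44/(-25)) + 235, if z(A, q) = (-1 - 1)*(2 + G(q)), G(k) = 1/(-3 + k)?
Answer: 39581/75 ≈ 527.75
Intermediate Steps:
z(A, q) = -4 - 2/(-3 + q) (z(A, q) = (-1 - 1)*(2 + 1/(-3 + q)) = -2*(2 + 1/(-3 + q)) = -4 - 2/(-3 + q))
(9*19 + z(5, 6))*(-44/(-25)) + 235 = (9*19 + 2*(5 - 2*6)/(-3 + 6))*(-44/(-25)) + 235 = (171 + 2*(5 - 12)/3)*(-44*(-1/25)) + 235 = (171 + 2*(⅓)*(-7))*(44/25) + 235 = (171 - 14/3)*(44/25) + 235 = (499/3)*(44/25) + 235 = 21956/75 + 235 = 39581/75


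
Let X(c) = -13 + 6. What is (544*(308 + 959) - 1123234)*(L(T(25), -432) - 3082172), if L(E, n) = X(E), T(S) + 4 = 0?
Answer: 1337622535494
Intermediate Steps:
T(S) = -4 (T(S) = -4 + 0 = -4)
X(c) = -7
L(E, n) = -7
(544*(308 + 959) - 1123234)*(L(T(25), -432) - 3082172) = (544*(308 + 959) - 1123234)*(-7 - 3082172) = (544*1267 - 1123234)*(-3082179) = (689248 - 1123234)*(-3082179) = -433986*(-3082179) = 1337622535494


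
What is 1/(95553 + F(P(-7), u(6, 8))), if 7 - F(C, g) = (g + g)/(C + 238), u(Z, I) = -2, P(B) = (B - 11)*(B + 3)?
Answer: 155/14811802 ≈ 1.0465e-5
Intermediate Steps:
P(B) = (-11 + B)*(3 + B)
F(C, g) = 7 - 2*g/(238 + C) (F(C, g) = 7 - (g + g)/(C + 238) = 7 - 2*g/(238 + C))
1/(95553 + F(P(-7), u(6, 8))) = 1/(95553 + (1666 - 2*(-2) + 7*(-33 + (-7)**2 - 8*(-7)))/(238 + (-33 + (-7)**2 - 8*(-7)))) = 1/(95553 + (1666 + 4 + 7*(-33 + 49 + 56))/(238 + (-33 + 49 + 56))) = 1/(95553 + (1666 + 4 + 7*72)/(238 + 72)) = 1/(95553 + (1666 + 4 + 504)/310) = 1/(95553 + (1/310)*2174) = 1/(95553 + 1087/155) = 1/(14811802/155) = 155/14811802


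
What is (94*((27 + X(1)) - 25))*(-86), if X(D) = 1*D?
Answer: -24252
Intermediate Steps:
X(D) = D
(94*((27 + X(1)) - 25))*(-86) = (94*((27 + 1) - 25))*(-86) = (94*(28 - 25))*(-86) = (94*3)*(-86) = 282*(-86) = -24252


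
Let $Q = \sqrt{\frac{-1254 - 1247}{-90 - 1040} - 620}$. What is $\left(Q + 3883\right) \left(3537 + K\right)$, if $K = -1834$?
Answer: $6612749 + \frac{124319 i \sqrt{148030}}{1130} \approx 6.6128 \cdot 10^{6} + 42329.0 i$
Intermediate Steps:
$Q = \frac{73 i \sqrt{148030}}{1130}$ ($Q = \sqrt{- \frac{2501}{-1130} - 620} = \sqrt{\left(-2501\right) \left(- \frac{1}{1130}\right) - 620} = \sqrt{\frac{2501}{1130} - 620} = \sqrt{- \frac{698099}{1130}} = \frac{73 i \sqrt{148030}}{1130} \approx 24.855 i$)
$\left(Q + 3883\right) \left(3537 + K\right) = \left(\frac{73 i \sqrt{148030}}{1130} + 3883\right) \left(3537 - 1834\right) = \left(3883 + \frac{73 i \sqrt{148030}}{1130}\right) 1703 = 6612749 + \frac{124319 i \sqrt{148030}}{1130}$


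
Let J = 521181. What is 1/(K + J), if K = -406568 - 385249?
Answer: -1/270636 ≈ -3.6950e-6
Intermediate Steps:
K = -791817
1/(K + J) = 1/(-791817 + 521181) = 1/(-270636) = -1/270636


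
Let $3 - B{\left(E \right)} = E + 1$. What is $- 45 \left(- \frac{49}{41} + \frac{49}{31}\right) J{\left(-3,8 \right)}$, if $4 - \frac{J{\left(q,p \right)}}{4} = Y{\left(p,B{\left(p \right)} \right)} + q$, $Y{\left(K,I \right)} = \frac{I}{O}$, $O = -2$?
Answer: $- \frac{352800}{1271} \approx -277.58$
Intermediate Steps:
$B{\left(E \right)} = 2 - E$ ($B{\left(E \right)} = 3 - \left(E + 1\right) = 3 - \left(1 + E\right) = 2 - E$)
$Y{\left(K,I \right)} = - \frac{I}{2}$ ($Y{\left(K,I \right)} = \frac{I}{-2} = I \left(- \frac{1}{2}\right) = - \frac{I}{2}$)
$J{\left(q,p \right)} = 20 - 4 q - 2 p$ ($J{\left(q,p \right)} = 16 - 4 \left(- \frac{2 - p}{2} + q\right) = 16 - 4 \left(\left(-1 + \frac{p}{2}\right) + q\right) = 16 - 4 \left(-1 + q + \frac{p}{2}\right) = 16 - \left(-4 + 2 p + 4 q\right) = 20 - 4 q - 2 p$)
$- 45 \left(- \frac{49}{41} + \frac{49}{31}\right) J{\left(-3,8 \right)} = - 45 \left(- \frac{49}{41} + \frac{49}{31}\right) \left(20 - -12 - 16\right) = - 45 \left(\left(-49\right) \frac{1}{41} + 49 \cdot \frac{1}{31}\right) \left(20 + 12 - 16\right) = - 45 \left(- \frac{49}{41} + \frac{49}{31}\right) 16 = \left(-45\right) \frac{490}{1271} \cdot 16 = \left(- \frac{22050}{1271}\right) 16 = - \frac{352800}{1271}$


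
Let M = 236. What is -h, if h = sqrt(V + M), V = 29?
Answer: -sqrt(265) ≈ -16.279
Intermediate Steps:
h = sqrt(265) (h = sqrt(29 + 236) = sqrt(265) ≈ 16.279)
-h = -sqrt(265)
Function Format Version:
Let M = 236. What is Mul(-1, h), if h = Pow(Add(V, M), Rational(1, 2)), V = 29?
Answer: Mul(-1, Pow(265, Rational(1, 2))) ≈ -16.279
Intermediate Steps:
h = Pow(265, Rational(1, 2)) (h = Pow(Add(29, 236), Rational(1, 2)) = Pow(265, Rational(1, 2)) ≈ 16.279)
Mul(-1, h) = Mul(-1, Pow(265, Rational(1, 2)))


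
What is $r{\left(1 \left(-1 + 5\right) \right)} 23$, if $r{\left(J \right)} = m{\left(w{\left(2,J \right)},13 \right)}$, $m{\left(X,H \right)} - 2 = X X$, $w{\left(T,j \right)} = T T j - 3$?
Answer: $3933$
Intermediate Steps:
$w{\left(T,j \right)} = -3 + j T^{2}$ ($w{\left(T,j \right)} = T^{2} j - 3 = j T^{2} - 3 = -3 + j T^{2}$)
$m{\left(X,H \right)} = 2 + X^{2}$ ($m{\left(X,H \right)} = 2 + X X = 2 + X^{2}$)
$r{\left(J \right)} = 2 + \left(-3 + 4 J\right)^{2}$ ($r{\left(J \right)} = 2 + \left(-3 + J 2^{2}\right)^{2} = 2 + \left(-3 + J 4\right)^{2} = 2 + \left(-3 + 4 J\right)^{2}$)
$r{\left(1 \left(-1 + 5\right) \right)} 23 = \left(2 + \left(-3 + 4 \cdot 1 \left(-1 + 5\right)\right)^{2}\right) 23 = \left(2 + \left(-3 + 4 \cdot 1 \cdot 4\right)^{2}\right) 23 = \left(2 + \left(-3 + 4 \cdot 4\right)^{2}\right) 23 = \left(2 + \left(-3 + 16\right)^{2}\right) 23 = \left(2 + 13^{2}\right) 23 = \left(2 + 169\right) 23 = 171 \cdot 23 = 3933$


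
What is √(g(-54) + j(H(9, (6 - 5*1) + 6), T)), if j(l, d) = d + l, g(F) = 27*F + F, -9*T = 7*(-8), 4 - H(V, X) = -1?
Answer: I*√13507/3 ≈ 38.74*I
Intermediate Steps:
H(V, X) = 5 (H(V, X) = 4 - 1*(-1) = 4 + 1 = 5)
T = 56/9 (T = -7*(-8)/9 = -⅑*(-56) = 56/9 ≈ 6.2222)
g(F) = 28*F
√(g(-54) + j(H(9, (6 - 5*1) + 6), T)) = √(28*(-54) + (56/9 + 5)) = √(-1512 + 101/9) = √(-13507/9) = I*√13507/3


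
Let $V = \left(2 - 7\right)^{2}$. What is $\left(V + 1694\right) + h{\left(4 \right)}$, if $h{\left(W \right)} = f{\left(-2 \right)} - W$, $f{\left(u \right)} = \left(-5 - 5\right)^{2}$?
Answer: $1815$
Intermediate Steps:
$f{\left(u \right)} = 100$ ($f{\left(u \right)} = \left(-10\right)^{2} = 100$)
$V = 25$ ($V = \left(-5\right)^{2} = 25$)
$h{\left(W \right)} = 100 - W$
$\left(V + 1694\right) + h{\left(4 \right)} = \left(25 + 1694\right) + \left(100 - 4\right) = 1719 + \left(100 - 4\right) = 1719 + 96 = 1815$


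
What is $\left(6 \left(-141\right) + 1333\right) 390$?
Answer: $189930$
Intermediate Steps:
$\left(6 \left(-141\right) + 1333\right) 390 = \left(-846 + 1333\right) 390 = 487 \cdot 390 = 189930$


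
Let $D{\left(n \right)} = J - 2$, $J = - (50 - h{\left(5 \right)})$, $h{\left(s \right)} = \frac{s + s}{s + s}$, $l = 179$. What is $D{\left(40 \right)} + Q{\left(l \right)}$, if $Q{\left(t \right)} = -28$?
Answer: $-79$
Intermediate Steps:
$h{\left(s \right)} = 1$ ($h{\left(s \right)} = \frac{2 s}{2 s} = 2 s \frac{1}{2 s} = 1$)
$J = -49$ ($J = - (50 - 1) = \left(-1\right) 49 = -49$)
$D{\left(n \right)} = -51$ ($D{\left(n \right)} = -49 - 2 = -51$)
$D{\left(40 \right)} + Q{\left(l \right)} = -51 - 28 = -79$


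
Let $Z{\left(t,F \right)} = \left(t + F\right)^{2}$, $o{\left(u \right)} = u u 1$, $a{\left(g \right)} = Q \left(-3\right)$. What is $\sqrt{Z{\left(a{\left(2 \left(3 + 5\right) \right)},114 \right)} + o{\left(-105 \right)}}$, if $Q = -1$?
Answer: $3 \sqrt{2746} \approx 157.21$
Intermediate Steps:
$a{\left(g \right)} = 3$ ($a{\left(g \right)} = \left(-1\right) \left(-3\right) = 3$)
$o{\left(u \right)} = u^{2}$ ($o{\left(u \right)} = u^{2} \cdot 1 = u^{2}$)
$Z{\left(t,F \right)} = \left(F + t\right)^{2}$
$\sqrt{Z{\left(a{\left(2 \left(3 + 5\right) \right)},114 \right)} + o{\left(-105 \right)}} = \sqrt{\left(114 + 3\right)^{2} + \left(-105\right)^{2}} = \sqrt{117^{2} + 11025} = \sqrt{13689 + 11025} = \sqrt{24714} = 3 \sqrt{2746}$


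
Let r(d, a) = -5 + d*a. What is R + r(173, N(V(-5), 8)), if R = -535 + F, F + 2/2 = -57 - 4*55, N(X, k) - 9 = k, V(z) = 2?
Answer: 2123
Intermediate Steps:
N(X, k) = 9 + k
r(d, a) = -5 + a*d
F = -278 (F = -1 + (-57 - 4*55) = -1 + (-57 - 220) = -1 - 277 = -278)
R = -813 (R = -535 - 278 = -813)
R + r(173, N(V(-5), 8)) = -813 + (-5 + (9 + 8)*173) = -813 + (-5 + 17*173) = -813 + (-5 + 2941) = -813 + 2936 = 2123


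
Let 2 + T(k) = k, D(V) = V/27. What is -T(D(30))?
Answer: 8/9 ≈ 0.88889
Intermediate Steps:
D(V) = V/27 (D(V) = V*(1/27) = V/27)
T(k) = -2 + k
-T(D(30)) = -(-2 + (1/27)*30) = -(-2 + 10/9) = -1*(-8/9) = 8/9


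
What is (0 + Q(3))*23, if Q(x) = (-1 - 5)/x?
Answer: -46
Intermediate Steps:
Q(x) = -6/x
(0 + Q(3))*23 = (0 - 6/3)*23 = (0 - 6*1/3)*23 = (0 - 2)*23 = -2*23 = -46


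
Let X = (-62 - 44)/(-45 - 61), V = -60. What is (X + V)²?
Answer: 3481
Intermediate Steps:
X = 1 (X = -106/(-106) = -106*(-1/106) = 1)
(X + V)² = (1 - 60)² = (-59)² = 3481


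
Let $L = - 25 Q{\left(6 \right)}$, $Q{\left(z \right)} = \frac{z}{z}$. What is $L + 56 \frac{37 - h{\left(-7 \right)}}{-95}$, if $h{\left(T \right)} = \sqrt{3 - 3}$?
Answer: $- \frac{4447}{95} \approx -46.811$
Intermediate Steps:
$Q{\left(z \right)} = 1$
$L = -25$ ($L = \left(-25\right) 1 = -25$)
$h{\left(T \right)} = 0$ ($h{\left(T \right)} = \sqrt{0} = 0$)
$L + 56 \frac{37 - h{\left(-7 \right)}}{-95} = -25 + 56 \frac{37 - 0}{-95} = -25 + 56 \left(37 + 0\right) \left(- \frac{1}{95}\right) = -25 + 56 \cdot 37 \left(- \frac{1}{95}\right) = -25 + 56 \left(- \frac{37}{95}\right) = -25 - \frac{2072}{95} = - \frac{4447}{95}$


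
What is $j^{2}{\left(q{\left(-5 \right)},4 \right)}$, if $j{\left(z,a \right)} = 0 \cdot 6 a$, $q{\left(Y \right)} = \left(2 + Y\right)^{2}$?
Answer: $0$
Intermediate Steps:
$j{\left(z,a \right)} = 0$ ($j{\left(z,a \right)} = 0 a = 0$)
$j^{2}{\left(q{\left(-5 \right)},4 \right)} = 0^{2} = 0$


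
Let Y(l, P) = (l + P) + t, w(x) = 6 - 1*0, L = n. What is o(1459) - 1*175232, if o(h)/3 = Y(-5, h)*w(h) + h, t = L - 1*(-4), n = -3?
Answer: -144665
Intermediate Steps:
L = -3
t = 1 (t = -3 - 1*(-4) = -3 + 4 = 1)
w(x) = 6 (w(x) = 6 + 0 = 6)
Y(l, P) = 1 + P + l (Y(l, P) = (l + P) + 1 = (P + l) + 1 = 1 + P + l)
o(h) = -72 + 21*h (o(h) = 3*((1 + h - 5)*6 + h) = 3*((-4 + h)*6 + h) = 3*((-24 + 6*h) + h) = 3*(-24 + 7*h) = -72 + 21*h)
o(1459) - 1*175232 = (-72 + 21*1459) - 1*175232 = (-72 + 30639) - 175232 = 30567 - 175232 = -144665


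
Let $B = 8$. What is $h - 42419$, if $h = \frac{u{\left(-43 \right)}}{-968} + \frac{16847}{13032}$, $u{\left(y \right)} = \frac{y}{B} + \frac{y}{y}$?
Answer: $- \frac{535098302033}{12614976} \approx -42418.0$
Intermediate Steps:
$u{\left(y \right)} = 1 + \frac{y}{8}$ ($u{\left(y \right)} = \frac{y}{8} + \frac{y}{y} = y \frac{1}{8} + 1 = \frac{y}{8} + 1 = 1 + \frac{y}{8}$)
$h = \frac{16364911}{12614976}$ ($h = \frac{1 + \frac{1}{8} \left(-43\right)}{-968} + \frac{16847}{13032} = \left(1 - \frac{43}{8}\right) \left(- \frac{1}{968}\right) + 16847 \cdot \frac{1}{13032} = \left(- \frac{35}{8}\right) \left(- \frac{1}{968}\right) + \frac{16847}{13032} = \frac{35}{7744} + \frac{16847}{13032} = \frac{16364911}{12614976} \approx 1.2973$)
$h - 42419 = \frac{16364911}{12614976} - 42419 = - \frac{535098302033}{12614976}$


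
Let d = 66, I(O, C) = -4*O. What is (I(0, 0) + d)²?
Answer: 4356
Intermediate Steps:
(I(0, 0) + d)² = (-4*0 + 66)² = (0 + 66)² = 66² = 4356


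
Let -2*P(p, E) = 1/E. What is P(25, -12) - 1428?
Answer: -34271/24 ≈ -1428.0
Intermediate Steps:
P(p, E) = -1/(2*E)
P(25, -12) - 1428 = -½/(-12) - 1428 = -½*(-1/12) - 1428 = 1/24 - 1428 = -34271/24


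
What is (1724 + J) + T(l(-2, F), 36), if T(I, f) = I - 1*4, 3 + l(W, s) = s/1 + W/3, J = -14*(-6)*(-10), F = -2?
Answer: 2623/3 ≈ 874.33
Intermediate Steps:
J = -840 (J = 84*(-10) = -840)
l(W, s) = -3 + s + W/3 (l(W, s) = -3 + (s/1 + W/3) = -3 + (s*1 + W*(⅓)) = -3 + (s + W/3) = -3 + s + W/3)
T(I, f) = -4 + I (T(I, f) = I - 4 = -4 + I)
(1724 + J) + T(l(-2, F), 36) = (1724 - 840) + (-4 + (-3 - 2 + (⅓)*(-2))) = 884 + (-4 + (-3 - 2 - ⅔)) = 884 + (-4 - 17/3) = 884 - 29/3 = 2623/3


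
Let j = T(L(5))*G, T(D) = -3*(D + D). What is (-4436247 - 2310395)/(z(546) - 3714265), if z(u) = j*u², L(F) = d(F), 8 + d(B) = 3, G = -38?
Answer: 6746642/343566505 ≈ 0.019637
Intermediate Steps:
d(B) = -5 (d(B) = -8 + 3 = -5)
L(F) = -5
T(D) = -6*D
j = -1140 (j = -6*(-5)*(-38) = 30*(-38) = -1140)
z(u) = -1140*u²
(-4436247 - 2310395)/(z(546) - 3714265) = (-4436247 - 2310395)/(-1140*546² - 3714265) = -6746642/(-1140*298116 - 3714265) = -6746642/(-339852240 - 3714265) = -6746642/(-343566505) = -6746642*(-1/343566505) = 6746642/343566505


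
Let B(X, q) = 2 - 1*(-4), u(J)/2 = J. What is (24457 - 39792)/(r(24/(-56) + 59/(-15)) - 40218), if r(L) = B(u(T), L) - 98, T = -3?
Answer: 3067/8062 ≈ 0.38043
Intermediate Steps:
u(J) = 2*J
B(X, q) = 6 (B(X, q) = 2 + 4 = 6)
r(L) = -92 (r(L) = 6 - 98 = -92)
(24457 - 39792)/(r(24/(-56) + 59/(-15)) - 40218) = (24457 - 39792)/(-92 - 40218) = -15335/(-40310) = -15335*(-1/40310) = 3067/8062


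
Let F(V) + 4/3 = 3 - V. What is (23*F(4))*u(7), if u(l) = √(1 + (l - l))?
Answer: -161/3 ≈ -53.667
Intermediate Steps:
F(V) = 5/3 - V (F(V) = -4/3 + (3 - V) = 5/3 - V)
u(l) = 1 (u(l) = √(1 + 0) = √1 = 1)
(23*F(4))*u(7) = (23*(5/3 - 1*4))*1 = (23*(5/3 - 4))*1 = (23*(-7/3))*1 = -161/3*1 = -161/3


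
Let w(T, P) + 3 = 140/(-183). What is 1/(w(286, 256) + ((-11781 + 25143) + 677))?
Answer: 183/2568448 ≈ 7.1249e-5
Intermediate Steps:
w(T, P) = -689/183 (w(T, P) = -3 + 140/(-183) = -3 + 140*(-1/183) = -3 - 140/183 = -689/183)
1/(w(286, 256) + ((-11781 + 25143) + 677)) = 1/(-689/183 + ((-11781 + 25143) + 677)) = 1/(-689/183 + (13362 + 677)) = 1/(-689/183 + 14039) = 1/(2568448/183) = 183/2568448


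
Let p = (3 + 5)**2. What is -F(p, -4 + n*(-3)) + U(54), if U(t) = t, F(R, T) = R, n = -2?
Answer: -10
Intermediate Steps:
p = 64 (p = 8**2 = 64)
-F(p, -4 + n*(-3)) + U(54) = -1*64 + 54 = -64 + 54 = -10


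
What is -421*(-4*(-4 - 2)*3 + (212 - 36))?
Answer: -104408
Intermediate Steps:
-421*(-4*(-4 - 2)*3 + (212 - 36)) = -421*(-4*(-6)*3 + 176) = -421*(24*3 + 176) = -421*(72 + 176) = -421*248 = -104408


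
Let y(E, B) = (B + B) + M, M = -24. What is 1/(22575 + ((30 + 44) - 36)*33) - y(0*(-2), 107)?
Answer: -4527509/23829 ≈ -190.00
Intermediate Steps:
y(E, B) = -24 + 2*B (y(E, B) = (B + B) - 24 = 2*B - 24 = -24 + 2*B)
1/(22575 + ((30 + 44) - 36)*33) - y(0*(-2), 107) = 1/(22575 + ((30 + 44) - 36)*33) - (-24 + 2*107) = 1/(22575 + (74 - 36)*33) - (-24 + 214) = 1/(22575 + 38*33) - 1*190 = 1/(22575 + 1254) - 190 = 1/23829 - 190 = -4527509/23829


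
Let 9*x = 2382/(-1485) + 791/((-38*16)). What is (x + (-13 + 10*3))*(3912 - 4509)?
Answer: -8989344017/902880 ≈ -9956.3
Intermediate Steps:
x = -874297/2708640 (x = (2382/(-1485) + 791/((-38*16)))/9 = (2382*(-1/1485) + 791/(-608))/9 = (-794/495 + 791*(-1/608))/9 = (-794/495 - 791/608)/9 = (⅑)*(-874297/300960) = -874297/2708640 ≈ -0.32278)
(x + (-13 + 10*3))*(3912 - 4509) = (-874297/2708640 + (-13 + 10*3))*(3912 - 4509) = (-874297/2708640 + (-13 + 30))*(-597) = (-874297/2708640 + 17)*(-597) = (45172583/2708640)*(-597) = -8989344017/902880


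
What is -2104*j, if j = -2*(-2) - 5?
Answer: 2104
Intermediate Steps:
j = -1 (j = 4 - 5 = -1)
-2104*j = -2104*(-1) = 2104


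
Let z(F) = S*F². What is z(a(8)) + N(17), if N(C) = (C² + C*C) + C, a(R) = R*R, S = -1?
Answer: -3501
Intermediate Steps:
a(R) = R²
N(C) = C + 2*C² (N(C) = (C² + C²) + C = 2*C² + C = C + 2*C²)
z(F) = -F²
z(a(8)) + N(17) = -(8²)² + 17*(1 + 2*17) = -1*64² + 17*(1 + 34) = -1*4096 + 17*35 = -4096 + 595 = -3501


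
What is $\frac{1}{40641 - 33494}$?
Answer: $\frac{1}{7147} \approx 0.00013992$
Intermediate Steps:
$\frac{1}{40641 - 33494} = \frac{1}{7147}$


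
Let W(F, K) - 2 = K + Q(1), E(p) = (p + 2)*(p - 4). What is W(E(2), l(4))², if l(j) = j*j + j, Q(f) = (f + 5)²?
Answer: 3364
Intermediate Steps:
Q(f) = (5 + f)²
l(j) = j + j² (l(j) = j² + j = j + j²)
E(p) = (-4 + p)*(2 + p) (E(p) = (2 + p)*(-4 + p) = (-4 + p)*(2 + p))
W(F, K) = 38 + K (W(F, K) = 2 + (K + (5 + 1)²) = 2 + (K + 6²) = 2 + (K + 36) = 2 + (36 + K) = 38 + K)
W(E(2), l(4))² = (38 + 4*(1 + 4))² = (38 + 4*5)² = (38 + 20)² = 58² = 3364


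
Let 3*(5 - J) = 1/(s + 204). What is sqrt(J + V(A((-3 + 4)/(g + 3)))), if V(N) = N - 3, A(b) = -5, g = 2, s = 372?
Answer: I*sqrt(15555)/72 ≈ 1.7322*I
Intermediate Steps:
J = 8639/1728 (J = 5 - 1/(3*(372 + 204)) = 5 - 1/3/576 = 5 - 1/3*1/576 = 5 - 1/1728 = 8639/1728 ≈ 4.9994)
V(N) = -3 + N
sqrt(J + V(A((-3 + 4)/(g + 3)))) = sqrt(8639/1728 + (-3 - 5)) = sqrt(8639/1728 - 8) = sqrt(-5185/1728) = I*sqrt(15555)/72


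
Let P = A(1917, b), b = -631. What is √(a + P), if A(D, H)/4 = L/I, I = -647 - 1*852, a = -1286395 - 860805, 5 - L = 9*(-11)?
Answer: 4*I*√301547573174/1499 ≈ 1465.3*I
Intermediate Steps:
L = 104 (L = 5 - 9*(-11) = 5 - 1*(-99) = 5 + 99 = 104)
a = -2147200
I = -1499 (I = -647 - 852 = -1499)
A(D, H) = -416/1499 (A(D, H) = 4*(104/(-1499)) = 4*(104*(-1/1499)) = 4*(-104/1499) = -416/1499)
P = -416/1499 ≈ -0.27752
√(a + P) = √(-2147200 - 416/1499) = √(-3218653216/1499) = 4*I*√301547573174/1499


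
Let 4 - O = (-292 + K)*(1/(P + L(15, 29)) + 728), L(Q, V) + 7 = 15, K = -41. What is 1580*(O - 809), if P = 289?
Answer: 12598073120/33 ≈ 3.8176e+8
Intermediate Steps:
L(Q, V) = 8 (L(Q, V) = -7 + 15 = 8)
O = 8000161/33 (O = 4 - (-292 - 41)*(1/(289 + 8) + 728) = 4 - (-333)*(1/297 + 728) = 4 - (-333)*216217/297 = 4 - 1*(-8000029/33) = 4 + 8000029/33 = 8000161/33 ≈ 2.4243e+5)
1580*(O - 809) = 1580*(8000161/33 - 809) = 1580*(7973464/33) = 12598073120/33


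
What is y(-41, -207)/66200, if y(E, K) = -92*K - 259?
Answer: 3757/13240 ≈ 0.28376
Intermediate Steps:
y(E, K) = -259 - 92*K
y(-41, -207)/66200 = (-259 - 92*(-207))/66200 = (-259 + 19044)*(1/66200) = 18785*(1/66200) = 3757/13240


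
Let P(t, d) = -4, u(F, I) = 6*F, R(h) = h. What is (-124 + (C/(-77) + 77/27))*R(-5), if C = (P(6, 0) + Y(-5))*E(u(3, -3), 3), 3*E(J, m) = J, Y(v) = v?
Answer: 1252045/2079 ≈ 602.23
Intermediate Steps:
E(J, m) = J/3
C = -54 (C = (-4 - 5)*((6*3)/3) = -3*18 = -9*6 = -54)
(-124 + (C/(-77) + 77/27))*R(-5) = (-124 + (-54/(-77) + 77/27))*(-5) = (-124 + (-54*(-1/77) + 77*(1/27)))*(-5) = (-124 + (54/77 + 77/27))*(-5) = (-124 + 7387/2079)*(-5) = -250409/2079*(-5) = 1252045/2079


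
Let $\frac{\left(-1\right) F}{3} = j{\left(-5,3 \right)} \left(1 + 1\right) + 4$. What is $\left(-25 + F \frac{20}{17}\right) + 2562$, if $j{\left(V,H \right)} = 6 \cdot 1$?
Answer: $\frac{42169}{17} \approx 2480.5$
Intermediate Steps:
$j{\left(V,H \right)} = 6$
$F = -48$ ($F = - 3 \left(6 \left(1 + 1\right) + 4\right) = - 3 \left(6 \cdot 2 + 4\right) = - 3 \left(12 + 4\right) = \left(-3\right) 16 = -48$)
$\left(-25 + F \frac{20}{17}\right) + 2562 = \left(-25 - 48 \cdot \frac{20}{17}\right) + 2562 = \left(-25 - 48 \cdot 20 \cdot \frac{1}{17}\right) + 2562 = \left(-25 - \frac{960}{17}\right) + 2562 = - \frac{1385}{17} + 2562 = \frac{42169}{17}$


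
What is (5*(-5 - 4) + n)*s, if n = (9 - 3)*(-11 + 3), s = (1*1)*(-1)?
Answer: 93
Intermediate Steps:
s = -1 (s = 1*(-1) = -1)
n = -48 (n = 6*(-8) = -48)
(5*(-5 - 4) + n)*s = (5*(-5 - 4) - 48)*(-1) = (5*(-9) - 48)*(-1) = (-45 - 48)*(-1) = -93*(-1) = 93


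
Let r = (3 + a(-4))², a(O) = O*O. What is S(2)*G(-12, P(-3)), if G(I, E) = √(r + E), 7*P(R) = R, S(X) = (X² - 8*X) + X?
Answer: -20*√4417/7 ≈ -189.89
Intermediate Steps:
S(X) = X² - 7*X
a(O) = O²
r = 361 (r = (3 + (-4)²)² = (3 + 16)² = 19² = 361)
P(R) = R/7
G(I, E) = √(361 + E)
S(2)*G(-12, P(-3)) = (2*(-7 + 2))*√(361 + (⅐)*(-3)) = (2*(-5))*√(361 - 3/7) = -20*√4417/7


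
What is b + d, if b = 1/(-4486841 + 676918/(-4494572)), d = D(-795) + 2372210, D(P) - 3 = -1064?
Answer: 23908805880084183479/10083215301985 ≈ 2.3711e+6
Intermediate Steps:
D(P) = -1061 (D(P) = 3 - 1064 = -1061)
d = 2371149 (d = -1061 + 2372210 = 2371149)
b = -2247286/10083215301985 (b = 1/(-4486841 + 676918*(-1/4494572)) = 1/(-4486841 - 338459/2247286) = 1/(-10083215301985/2247286) = -2247286/10083215301985 ≈ -2.2287e-7)
b + d = -2247286/10083215301985 + 2371149 = 23908805880084183479/10083215301985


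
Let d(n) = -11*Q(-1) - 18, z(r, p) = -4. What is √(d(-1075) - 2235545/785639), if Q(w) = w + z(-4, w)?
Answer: √21081128279622/785639 ≈ 5.8442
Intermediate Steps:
Q(w) = -4 + w (Q(w) = w - 4 = -4 + w)
d(n) = 37 (d(n) = -11*(-4 - 1) - 18 = -11*(-5) - 18 = 55 - 18 = 37)
√(d(-1075) - 2235545/785639) = √(37 - 2235545/785639) = √(26833098/785639) = √21081128279622/785639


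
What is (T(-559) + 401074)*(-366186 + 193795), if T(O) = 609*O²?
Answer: -32875308999173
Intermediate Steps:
(T(-559) + 401074)*(-366186 + 193795) = (609*(-559)² + 401074)*(-366186 + 193795) = (609*312481 + 401074)*(-172391) = (190300929 + 401074)*(-172391) = 190702003*(-172391) = -32875308999173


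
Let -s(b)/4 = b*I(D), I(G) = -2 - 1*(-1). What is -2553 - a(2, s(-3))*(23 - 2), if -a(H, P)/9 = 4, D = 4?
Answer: -1797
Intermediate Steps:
I(G) = -1 (I(G) = -2 + 1 = -1)
s(b) = 4*b (s(b) = -4*b*(-1) = -(-4)*b = 4*b)
a(H, P) = -36 (a(H, P) = -9*4 = -36)
-2553 - a(2, s(-3))*(23 - 2) = -2553 - (-36)*(23 - 2) = -2553 - (-36)*21 = -2553 - 1*(-756) = -2553 + 756 = -1797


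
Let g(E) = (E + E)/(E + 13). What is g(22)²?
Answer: 1936/1225 ≈ 1.5804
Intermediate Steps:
g(E) = 2*E/(13 + E) (g(E) = (2*E)/(13 + E) = 2*E/(13 + E))
g(22)² = (2*22/(13 + 22))² = (2*22/35)² = (2*22*(1/35))² = (44/35)² = 1936/1225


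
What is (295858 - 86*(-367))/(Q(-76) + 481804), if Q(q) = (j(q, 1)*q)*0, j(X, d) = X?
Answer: 81855/120451 ≈ 0.67957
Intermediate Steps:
Q(q) = 0 (Q(q) = (q*q)*0 = q²*0 = 0)
(295858 - 86*(-367))/(Q(-76) + 481804) = (295858 - 86*(-367))/(0 + 481804) = (295858 + 31562)/481804 = 327420*(1/481804) = 81855/120451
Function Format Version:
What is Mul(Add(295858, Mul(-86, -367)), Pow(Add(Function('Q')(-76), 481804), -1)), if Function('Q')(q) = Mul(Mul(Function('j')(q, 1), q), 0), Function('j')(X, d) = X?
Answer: Rational(81855, 120451) ≈ 0.67957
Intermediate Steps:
Function('Q')(q) = 0 (Function('Q')(q) = Mul(Mul(q, q), 0) = Mul(Pow(q, 2), 0) = 0)
Mul(Add(295858, Mul(-86, -367)), Pow(Add(Function('Q')(-76), 481804), -1)) = Mul(Add(295858, Mul(-86, -367)), Pow(Add(0, 481804), -1)) = Mul(Add(295858, 31562), Pow(481804, -1)) = Mul(327420, Rational(1, 481804)) = Rational(81855, 120451)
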